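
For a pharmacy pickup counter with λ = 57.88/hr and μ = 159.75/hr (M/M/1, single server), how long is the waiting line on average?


ρ = 57.88/159.75 = 0.3623
Lq = ρ²/(1−ρ) = 0.1313/0.6377 = 0.2059

Final: 0.2059


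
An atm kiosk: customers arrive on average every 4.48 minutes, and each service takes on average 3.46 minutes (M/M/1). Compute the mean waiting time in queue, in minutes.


λ = 60/4.48 = 13.3929 /hr
μ = 60/3.46 = 17.3410 /hr
ρ = λ/μ = 13.3929/17.3410 = 0.7723
Wq = ρ/(μ−λ) = 0.7723/(17.3410−13.3929) = 0.19561 hr
In minutes: 0.19561·60 = 11.737 min

Final: 11.737 min


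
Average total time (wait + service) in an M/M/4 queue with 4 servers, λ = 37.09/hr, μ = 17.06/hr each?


a = 2.1741; ρ = 0.5435; P₀ = 0.107649
Lq = P₀·a^c·ρ/(c!(1−ρ)²) = 0.26139
Wq = Lq/λ = 0.26139/37.09 = 0.007047 hr
W = Wq + 1/μ = 0.007047 + 0.05862 = 0.06566 hr

Final: 0.06566 hr


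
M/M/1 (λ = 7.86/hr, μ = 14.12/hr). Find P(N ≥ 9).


ρ = 7.86/14.12 = 0.5567
P(N ≥ n) = ρ^n = 0.5567^9 = 0.005132

Final: 0.005132


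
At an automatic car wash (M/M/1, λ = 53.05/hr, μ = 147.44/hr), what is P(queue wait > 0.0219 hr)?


ρ = 53.05/147.44 = 0.3598
P(Wq > t) = ρ·e^{−(μ−λ)t} = 0.3598·e^{−2.0671}
= 0.3598·0.126547 = 0.045533

Final: 0.045533


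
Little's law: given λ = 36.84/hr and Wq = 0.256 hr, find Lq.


Lq = λWq = 36.84·0.256 = 9.4310

Final: 9.4310


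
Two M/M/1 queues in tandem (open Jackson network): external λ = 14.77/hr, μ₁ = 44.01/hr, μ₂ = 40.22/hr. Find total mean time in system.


Each node sees arrival rate λ = 14.77/hr (tandem ⇒ throughput preserved).
W₁ = 1/(μ₁−λ) = 1/(44.01−14.77) = 0.03420 hr
W₂ = 1/(μ₂−λ) = 1/(40.22−14.77) = 0.03929 hr
W_total = W₁ + W₂ = 0.03420 + 0.03929 = 0.07349 hr

Final: 0.07349 hr


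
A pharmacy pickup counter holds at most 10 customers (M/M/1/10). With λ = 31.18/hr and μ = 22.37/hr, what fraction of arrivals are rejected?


ρ = λ/μ = 31.18/22.37 = 1.3938
P_K = (1−ρ)ρ^K/(1−ρ^(K+1)) = (-0.3938·27.675869)/(1 − 38.575485)
= -10.899616/-37.575485 = 0.290073

Final: 0.290073


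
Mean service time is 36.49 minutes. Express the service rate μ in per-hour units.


μ = 1/(service time) in consistent units.
1 hour = 60 min, so μ = 60/36.49 = 1.6443 per hour

Final: 1.6443 /hr


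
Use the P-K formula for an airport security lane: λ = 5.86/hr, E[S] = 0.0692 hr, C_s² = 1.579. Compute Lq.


ρ = λ·E[S] = 5.86·0.0692 = 0.4055
Lq = ρ²(1+C_s²)/(2(1−ρ)) = 0.1644·(1+1.579)/(2·0.5945)
= 0.1644·2.5790/1.1890 = 0.35669

Final: 0.35669


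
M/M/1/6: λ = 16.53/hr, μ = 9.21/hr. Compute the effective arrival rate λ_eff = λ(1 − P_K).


ρ = 1.7948; P_K = (1−ρ)ρ^6/(1−ρ^7) = 0.450338
λ_eff = λ(1 − P_K) = 16.53·(1 − 0.450338) = 16.53·0.549662 = 9.0859 /hr

Final: 9.0859 /hr


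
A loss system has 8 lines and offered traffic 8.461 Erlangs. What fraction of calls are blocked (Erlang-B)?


B(c,a) = (a^c/c!) / Σ_{k=0}^{c} a^k/k!
a^8/8! = 651.407924
Σ terms (k=0..8): 1.00000 + 8.46100 + 35.79426 + 100.95175 + 213.53818 + 361.34931 + 509.56275 + 615.91578 + 651.40792 = 2497.980949
B = 651.407924/2497.980949 = 0.260774

Final: 0.260774


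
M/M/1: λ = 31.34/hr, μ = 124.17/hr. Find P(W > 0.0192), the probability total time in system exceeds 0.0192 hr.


W ~ Exponential(μ−λ) for M/M/1.
μ − λ = 124.17 − 31.34 = 92.8300
P(W > t) = e^{−(μ−λ)t} = e^{−1.7823} = 0.168245

Final: 0.168245


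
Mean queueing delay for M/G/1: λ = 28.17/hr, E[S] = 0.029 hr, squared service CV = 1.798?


ρ = λ·E[S] = 28.17·0.029 = 0.8169
E[S²] = E[S]²(1+C_s²) = 0.029²·(1+1.798) = 0.002353
Wq = λ·E[S²]/(2(1−ρ)) = 28.17·0.002353/(2·0.1831) = 0.18104 hr

Final: 0.18104 hr


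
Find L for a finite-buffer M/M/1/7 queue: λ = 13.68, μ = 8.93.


ρ = 13.68/8.93 = 1.5319
L = ρ[1 − (K+1)ρ^K + Kρ^(K+1)] / [(1−ρ)(1−ρ^(K+1))]
Numerator: 1.5319·(1 − 8·19.798964 + 7·30.330328) = 84.133659
Denominator: (-0.5319)·(-29.330328) = 15.601238
L = 84.133659/15.601238 = 5.3928

Final: 5.3928


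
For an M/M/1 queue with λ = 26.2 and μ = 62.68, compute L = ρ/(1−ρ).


ρ = λ/μ = 26.2/62.68 = 0.4180
L = ρ/(1−ρ) = 0.4180/(1 − 0.4180) = 0.4180/0.5820 = 0.7182

Final: 0.7182


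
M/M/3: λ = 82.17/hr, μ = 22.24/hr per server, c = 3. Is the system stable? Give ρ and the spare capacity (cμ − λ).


Total capacity cμ = 3·22.24 = 66.72/hr
ρ = λ/(cμ) = 82.17/66.72 = 1.2316
Stable ⇔ ρ < 1: NO
Spare capacity = cμ − λ = 66.72 − 82.17 = -15.45/hr

Final: ρ = 1.2316; unstable; margin = -15.45/hr


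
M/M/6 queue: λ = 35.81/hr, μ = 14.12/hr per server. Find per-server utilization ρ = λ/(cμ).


ρ = λ/(cμ) = 35.81/(6·14.12) = 35.81/84.72 = 0.4227

Final: 0.4227


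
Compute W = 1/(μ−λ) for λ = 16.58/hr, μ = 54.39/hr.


W = 1/(μ−λ) = 1/(54.39 − 16.58) = 1/37.81 = 0.02645 hr

Final: 0.02645 hr


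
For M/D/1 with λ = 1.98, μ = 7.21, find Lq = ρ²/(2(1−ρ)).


ρ = 1.98/7.21 = 0.2746
M/D/1: Lq = ρ²/(2(1−ρ)) = 0.07542/(2·0.7254) = 0.05198

Final: 0.05198


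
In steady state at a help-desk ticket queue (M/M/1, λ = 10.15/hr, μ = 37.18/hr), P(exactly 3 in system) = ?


ρ = 10.15/37.18 = 0.2730
P_n = (1−ρ)·ρ^n = (1 − 0.2730)·0.2730^3 = 0.7270·0.020346 = 0.014791

Final: 0.014791


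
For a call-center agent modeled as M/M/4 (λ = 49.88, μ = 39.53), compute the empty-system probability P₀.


a = λ/μ = 49.88/39.53 = 1.2618; ρ = a/c = 0.3155
Σ_{k=0}^{3} a^k/k! (terms k=0..3) = 1.00000 + 1.26183 + 0.79610 + 0.33485 = 3.39278
Tail: a^4/(4!(1−ρ)) = 2.53512/(24·0.6845) = 0.15431
P₀ = 1/(3.39278 + 0.15431) = 1/3.54708 = 0.281922

Final: 0.281922


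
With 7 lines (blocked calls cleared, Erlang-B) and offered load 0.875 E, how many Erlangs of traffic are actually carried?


B(7,0.875) = 0.00003248 (Erlang-B)
Carried load = a(1 − B) = 0.875·(1 − 0.00003248) = 0.875·0.999968 = 0.8750 E

Final: 0.8750 Erlangs


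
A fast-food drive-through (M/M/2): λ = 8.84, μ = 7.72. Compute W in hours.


a = 1.1451; ρ = 0.5725; P₀ = 0.271829
Lq = P₀·a^c·ρ/(c!(1−ρ)²) = 0.55840
Wq = Lq/λ = 0.55840/8.84 = 0.06317 hr
W = Wq + 1/μ = 0.06317 + 0.12953 = 0.19270 hr

Final: 0.19270 hr


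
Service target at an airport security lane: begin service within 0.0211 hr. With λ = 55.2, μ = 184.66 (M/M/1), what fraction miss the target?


ρ = 55.2/184.66 = 0.2989
P(Wq > t) = ρ·e^{−(μ−λ)t} = 0.2989·e^{−2.7316}
= 0.2989·0.065115 = 0.019465

Final: 0.019465


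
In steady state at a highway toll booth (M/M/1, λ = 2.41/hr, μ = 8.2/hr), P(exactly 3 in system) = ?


ρ = 2.41/8.2 = 0.2939
P_n = (1−ρ)·ρ^n = (1 − 0.2939)·0.2939^3 = 0.7061·0.025387 = 0.017926

Final: 0.017926


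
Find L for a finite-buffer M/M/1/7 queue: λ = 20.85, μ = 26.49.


ρ = 20.85/26.49 = 0.7871
L = ρ[1 − (K+1)ρ^K + Kρ^(K+1)] / [(1−ρ)(1−ρ^(K+1))]
Numerator: 0.7871·(1 − 8·0.187141 + 7·0.147297) = 0.420266
Denominator: (0.2129)·(0.852703) = 0.181550
L = 0.420266/0.181550 = 2.3149

Final: 2.3149


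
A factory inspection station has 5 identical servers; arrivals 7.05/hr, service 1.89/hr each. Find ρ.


ρ = λ/(cμ) = 7.05/(5·1.89) = 7.05/9.45 = 0.7460

Final: 0.7460


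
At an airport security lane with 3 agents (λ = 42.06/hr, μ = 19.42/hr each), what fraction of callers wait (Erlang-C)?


a = λ/μ = 2.1658; ρ = a/3 = 0.7219
P₀ = 0.086204 (from M/M/c formula)
C(c,a) = [a^c/(c!(1−ρ))]·P₀ = [10.15921/(6·0.2781)]·0.086204
= 6.08926·0.086204 = 0.524917

Final: 0.524917


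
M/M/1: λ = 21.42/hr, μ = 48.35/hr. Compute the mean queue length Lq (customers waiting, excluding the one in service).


ρ = 21.42/48.35 = 0.4430
Lq = ρ²/(1−ρ) = 0.1963/0.5570 = 0.3524

Final: 0.3524


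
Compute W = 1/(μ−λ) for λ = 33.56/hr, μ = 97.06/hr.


W = 1/(μ−λ) = 1/(97.06 − 33.56) = 1/63.50 = 0.01575 hr

Final: 0.01575 hr


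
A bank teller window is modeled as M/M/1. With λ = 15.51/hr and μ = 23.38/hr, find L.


ρ = λ/μ = 15.51/23.38 = 0.6634
L = ρ/(1−ρ) = 0.6634/(1 − 0.6634) = 0.6634/0.3366 = 1.9708

Final: 1.9708


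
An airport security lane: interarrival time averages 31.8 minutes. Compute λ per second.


λ = 1/(interarrival time) in consistent units.
1 second = 0.0166667 min, so λ = 0.0166667/31.8 = 0.0005241 per second

Final: 0.0005241 /sec


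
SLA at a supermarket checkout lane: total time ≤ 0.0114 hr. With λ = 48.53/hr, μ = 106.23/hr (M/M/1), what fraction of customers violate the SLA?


W ~ Exponential(μ−λ) for M/M/1.
μ − λ = 106.23 − 48.53 = 57.7000
P(W > t) = e^{−(μ−λ)t} = e^{−0.6578} = 0.518000

Final: 0.518000


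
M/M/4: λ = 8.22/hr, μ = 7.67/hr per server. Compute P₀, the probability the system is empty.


a = λ/μ = 8.22/7.67 = 1.0717; ρ = a/c = 0.2679
Σ_{k=0}^{3} a^k/k! (terms k=0..3) = 1.00000 + 1.07171 + 0.57428 + 0.20515 = 2.85114
Tail: a^4/(4!(1−ρ)) = 1.31919/(24·0.7321) = 0.07508
P₀ = 1/(2.85114 + 0.07508) = 1/2.92622 = 0.341737

Final: 0.341737


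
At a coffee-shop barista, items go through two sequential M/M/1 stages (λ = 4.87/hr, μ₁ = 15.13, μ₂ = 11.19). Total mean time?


Each node sees arrival rate λ = 4.87/hr (tandem ⇒ throughput preserved).
W₁ = 1/(μ₁−λ) = 1/(15.13−4.87) = 0.09747 hr
W₂ = 1/(μ₂−λ) = 1/(11.19−4.87) = 0.15823 hr
W_total = W₁ + W₂ = 0.09747 + 0.15823 = 0.25569 hr

Final: 0.25569 hr


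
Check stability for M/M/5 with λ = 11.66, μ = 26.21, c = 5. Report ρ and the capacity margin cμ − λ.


Total capacity cμ = 5·26.21 = 131.05/hr
ρ = λ/(cμ) = 11.66/131.05 = 0.08897
Stable ⇔ ρ < 1: YES
Spare capacity = cμ − λ = 131.05 − 11.66 = 119.39/hr

Final: ρ = 0.08897; stable; margin = 119.39/hr


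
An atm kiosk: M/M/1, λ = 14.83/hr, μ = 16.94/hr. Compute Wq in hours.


ρ = 14.83/16.94 = 0.8754
Wq = ρ/(μ−λ) = 0.8754/(16.94 − 14.83) = 0.8754/2.11 = 0.4149 hr

Final: 0.4149 hr


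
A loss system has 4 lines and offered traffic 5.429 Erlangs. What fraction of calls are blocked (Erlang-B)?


B(c,a) = (a^c/c!) / Σ_{k=0}^{c} a^k/k!
a^4/4! = 36.196629
Σ terms (k=0..4): 1.00000 + 5.42900 + 14.73702 + 26.66909 + 36.19663 = 84.031744
B = 36.196629/84.031744 = 0.430749

Final: 0.430749


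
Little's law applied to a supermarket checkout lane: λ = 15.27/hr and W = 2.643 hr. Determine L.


L = λW = 15.27·2.643 = 40.3586

Final: 40.3586


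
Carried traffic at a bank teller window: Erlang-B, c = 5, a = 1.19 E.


B(5,1.19) = 0.006059 (Erlang-B)
Carried load = a(1 − B) = 1.19·(1 − 0.006059) = 1.19·0.993941 = 1.1828 E

Final: 1.1828 Erlangs


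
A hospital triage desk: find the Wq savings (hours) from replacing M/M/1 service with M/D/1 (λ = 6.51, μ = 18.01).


ρ = 6.51/18.01 = 0.3615
Wq(M/M/1) = ρ/(μ−λ) = 0.3615/11.50 = 0.03143 hr
Wq(M/D/1) = ρ/(2(μ−λ)) = 0.01572 hr
Savings = 0.03143 − 0.01572 = 0.01572 hr

Final: 0.01572 hr


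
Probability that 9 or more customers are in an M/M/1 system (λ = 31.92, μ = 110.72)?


ρ = 31.92/110.72 = 0.2883
P(N ≥ n) = ρ^n = 0.2883^9 = 0.00001376

Final: 0.00001376


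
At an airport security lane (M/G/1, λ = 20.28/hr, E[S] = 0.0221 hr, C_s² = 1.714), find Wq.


ρ = λ·E[S] = 20.28·0.0221 = 0.4482
E[S²] = E[S]²(1+C_s²) = 0.0221²·(1+1.714) = 0.001326
Wq = λ·E[S²]/(2(1−ρ)) = 20.28·0.001326/(2·0.5518) = 0.02436 hr

Final: 0.02436 hr


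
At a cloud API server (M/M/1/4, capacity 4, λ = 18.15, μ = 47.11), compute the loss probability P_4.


ρ = λ/μ = 18.15/47.11 = 0.3853
P_K = (1−ρ)ρ^K/(1−ρ^(K+1)) = (0.6147·0.022032)/(1 − 0.008488)
= 0.013544/0.991512 = 0.013660

Final: 0.013660


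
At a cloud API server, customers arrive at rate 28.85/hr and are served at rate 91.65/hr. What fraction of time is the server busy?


ρ = λ/μ = 28.85/91.65 = 0.3148

Final: 0.3148


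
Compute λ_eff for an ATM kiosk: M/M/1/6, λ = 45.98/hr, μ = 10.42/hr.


ρ = 4.4127; P_K = (1−ρ)ρ^6/(1−ρ^7) = 0.773403
λ_eff = λ(1 − P_K) = 45.98·(1 − 0.773403) = 45.98·0.226597 = 10.4189 /hr

Final: 10.4189 /hr


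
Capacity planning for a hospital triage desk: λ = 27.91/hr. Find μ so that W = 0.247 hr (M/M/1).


W = 1/(μ−λ) ⇒ μ − λ = 1/W = 1/0.247 = 4.0486
μ = λ + 1/W = 27.91 + 4.0486 = 31.9586 per hr

Final: 31.9586 /hr


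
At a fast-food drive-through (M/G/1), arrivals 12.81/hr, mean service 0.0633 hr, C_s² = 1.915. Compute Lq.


ρ = λ·E[S] = 12.81·0.0633 = 0.8109
Lq = ρ²(1+C_s²)/(2(1−ρ)) = 0.6575·(1+1.915)/(2·0.1891)
= 0.6575·2.9150/0.3783 = 5.06711

Final: 5.06711


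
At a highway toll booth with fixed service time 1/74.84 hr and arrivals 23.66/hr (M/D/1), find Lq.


ρ = 23.66/74.84 = 0.3161
M/D/1: Lq = ρ²/(2(1−ρ)) = 0.09995/(2·0.6839) = 0.07307

Final: 0.07307


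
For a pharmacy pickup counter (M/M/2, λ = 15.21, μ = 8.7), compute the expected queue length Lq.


a = λ/μ = 1.7483; ρ = a/2 = 0.8741
P₀ = 0.067157
Lq = P₀·a^c·ρ / (c!·(1−ρ)²) = 0.067157·3.05647·0.8741/(2·0.01584)
= 5.66335

Final: 5.66335


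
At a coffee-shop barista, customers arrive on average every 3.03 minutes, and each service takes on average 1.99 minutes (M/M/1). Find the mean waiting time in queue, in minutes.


λ = 60/3.03 = 19.8020 /hr
μ = 60/1.99 = 30.1508 /hr
ρ = λ/μ = 19.8020/30.1508 = 0.6568
Wq = ρ/(μ−λ) = 0.6568/(30.1508−19.8020) = 0.06346 hr
In minutes: 0.06346·60 = 3.808 min

Final: 3.808 min


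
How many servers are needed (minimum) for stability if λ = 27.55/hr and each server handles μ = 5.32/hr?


Stability requires cμ > λ ⇔ c > λ/μ.
λ/μ = 27.55/5.32 = 5.1786
Minimum integer c = ⌊5.1786⌋ + 1 = 6
Check: 6·5.32 = 31.92 > 27.55, while 5·5.32 = 26.60 ≤ 27.55

Final: 6 servers


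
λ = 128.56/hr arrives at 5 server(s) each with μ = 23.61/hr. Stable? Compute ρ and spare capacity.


Total capacity cμ = 5·23.61 = 118.05/hr
ρ = λ/(cμ) = 128.56/118.05 = 1.0890
Stable ⇔ ρ < 1: NO
Spare capacity = cμ − λ = 118.05 − 128.56 = -10.51/hr

Final: ρ = 1.0890; unstable; margin = -10.51/hr


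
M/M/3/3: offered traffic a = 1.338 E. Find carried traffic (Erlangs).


B(3,1.338) = 0.109908 (Erlang-B)
Carried load = a(1 − B) = 1.338·(1 − 0.109908) = 1.338·0.890092 = 1.1909 E

Final: 1.1909 Erlangs


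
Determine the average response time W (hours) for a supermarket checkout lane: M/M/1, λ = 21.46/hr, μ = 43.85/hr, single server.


W = 1/(μ−λ) = 1/(43.85 − 21.46) = 1/22.39 = 0.04466 hr

Final: 0.04466 hr


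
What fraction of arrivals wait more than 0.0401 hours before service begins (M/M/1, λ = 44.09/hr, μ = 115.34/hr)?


ρ = 44.09/115.34 = 0.3823
P(Wq > t) = ρ·e^{−(μ−λ)t} = 0.3823·e^{−2.8571}
= 0.3823·0.057434 = 0.021955

Final: 0.021955


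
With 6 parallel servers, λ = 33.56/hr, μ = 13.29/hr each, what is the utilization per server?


ρ = λ/(cμ) = 33.56/(6·13.29) = 33.56/79.74 = 0.4209

Final: 0.4209


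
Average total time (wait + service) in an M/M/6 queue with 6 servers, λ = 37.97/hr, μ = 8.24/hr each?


a = 4.6080; ρ = 0.7680; P₀ = 0.007940
Lq = P₀·a^c·ρ/(c!(1−ρ)²) = 1.50645
Wq = Lq/λ = 1.50645/37.97 = 0.03967 hr
W = Wq + 1/μ = 0.03967 + 0.12136 = 0.16103 hr

Final: 0.16103 hr


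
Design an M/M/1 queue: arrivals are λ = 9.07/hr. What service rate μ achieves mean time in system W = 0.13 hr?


W = 1/(μ−λ) ⇒ μ − λ = 1/W = 1/0.13 = 7.6923
μ = λ + 1/W = 9.07 + 7.6923 = 16.7623 per hr

Final: 16.7623 /hr


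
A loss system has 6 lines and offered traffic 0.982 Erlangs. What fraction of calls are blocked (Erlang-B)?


B(c,a) = (a^c/c!) / Σ_{k=0}^{c} a^k/k!
a^6/6! = 0.001245
Σ terms (k=0..6): 1.00000 + 0.98200 + 0.48216 + 0.15783 + 0.03875 + 0.007610 + 0.001245 = 2.669592
B = 0.001245/2.669592 = 0.0004665

Final: 0.0004665


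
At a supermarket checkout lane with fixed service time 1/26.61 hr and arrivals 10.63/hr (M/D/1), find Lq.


ρ = 10.63/26.61 = 0.3995
M/D/1: Lq = ρ²/(2(1−ρ)) = 0.1596/(2·0.6005) = 0.13287

Final: 0.13287


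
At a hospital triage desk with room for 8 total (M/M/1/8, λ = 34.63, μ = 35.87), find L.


ρ = 34.63/35.87 = 0.9654
L = ρ[1 − (K+1)ρ^K + Kρ^(K+1)] / [(1−ρ)(1−ρ^(K+1))]
Numerator: 0.9654·(1 − 9·0.754691 + 8·0.728601) = 0.035331
Denominator: (0.03457)·(0.271399) = 0.009382
L = 0.035331/0.009382 = 3.7659

Final: 3.7659


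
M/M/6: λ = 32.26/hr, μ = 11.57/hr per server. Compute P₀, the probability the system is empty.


a = λ/μ = 32.26/11.57 = 2.7882; ρ = a/c = 0.4647
Σ_{k=0}^{5} a^k/k! (terms k=0..5) = 1.00000 + 2.78825 + 3.88716 + 3.61278 + 2.51833 + 1.40434 = 15.21086
Tail: a^6/(6!(1−ρ)) = 469.87899/(720·0.5353) = 1.21916
P₀ = 1/(15.21086 + 1.21916) = 1/16.43002 = 0.060864

Final: 0.060864


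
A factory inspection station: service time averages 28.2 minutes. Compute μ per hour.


μ = 1/(service time) in consistent units.
1 hour = 60 min, so μ = 60/28.2 = 2.1277 per hour

Final: 2.1277 /hr


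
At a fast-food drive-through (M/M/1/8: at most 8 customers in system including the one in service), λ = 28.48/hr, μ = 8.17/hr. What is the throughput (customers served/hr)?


ρ = 3.4859; P_K = (1−ρ)ρ^8/(1−ρ^9) = 0.713141
λ_eff = λ(1 − P_K) = 28.48·(1 − 0.713141) = 28.48·0.286859 = 8.1697 /hr

Final: 8.1697 /hr


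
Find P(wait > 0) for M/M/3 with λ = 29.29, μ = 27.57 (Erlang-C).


a = λ/μ = 1.0624; ρ = a/3 = 0.3541
P₀ = 0.340583 (from M/M/c formula)
C(c,a) = [a^c/(c!(1−ρ))]·P₀ = [1.19908/(6·0.6459)]·0.340583
= 0.30942·0.340583 = 0.105384

Final: 0.105384


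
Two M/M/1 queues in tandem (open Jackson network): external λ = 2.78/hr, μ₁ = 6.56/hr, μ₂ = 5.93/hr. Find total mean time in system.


Each node sees arrival rate λ = 2.78/hr (tandem ⇒ throughput preserved).
W₁ = 1/(μ₁−λ) = 1/(6.56−2.78) = 0.26455 hr
W₂ = 1/(μ₂−λ) = 1/(5.93−2.78) = 0.31746 hr
W_total = W₁ + W₂ = 0.26455 + 0.31746 = 0.58201 hr

Final: 0.58201 hr


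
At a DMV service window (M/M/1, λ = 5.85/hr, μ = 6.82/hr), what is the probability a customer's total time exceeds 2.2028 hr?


W ~ Exponential(μ−λ) for M/M/1.
μ − λ = 6.82 − 5.85 = 0.9700
P(W > t) = e^{−(μ−λ)t} = e^{−2.1367} = 0.118042

Final: 0.118042


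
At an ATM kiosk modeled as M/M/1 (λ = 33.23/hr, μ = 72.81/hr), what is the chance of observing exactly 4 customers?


ρ = 33.23/72.81 = 0.4564
P_n = (1−ρ)·ρ^n = (1 − 0.4564)·0.4564^4 = 0.5436·0.043387 = 0.023585

Final: 0.023585


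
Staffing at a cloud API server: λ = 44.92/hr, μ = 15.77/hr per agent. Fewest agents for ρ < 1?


Stability requires cμ > λ ⇔ c > λ/μ.
λ/μ = 44.92/15.77 = 2.8484
Minimum integer c = ⌊2.8484⌋ + 1 = 3
Check: 3·15.77 = 47.31 > 44.92, while 2·15.77 = 31.54 ≤ 44.92

Final: 3 servers


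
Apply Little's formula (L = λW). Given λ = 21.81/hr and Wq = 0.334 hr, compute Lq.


Lq = λWq = 21.81·0.334 = 7.2845

Final: 7.2845


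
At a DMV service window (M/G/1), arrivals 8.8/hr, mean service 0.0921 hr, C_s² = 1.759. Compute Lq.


ρ = λ·E[S] = 8.8·0.0921 = 0.8105
Lq = ρ²(1+C_s²)/(2(1−ρ)) = 0.6569·(1+1.759)/(2·0.1895)
= 0.6569·2.7590/0.3790 = 4.78136

Final: 4.78136


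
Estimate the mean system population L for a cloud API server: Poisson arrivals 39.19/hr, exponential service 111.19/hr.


ρ = λ/μ = 39.19/111.19 = 0.3525
L = ρ/(1−ρ) = 0.3525/(1 − 0.3525) = 0.3525/0.6475 = 0.5443

Final: 0.5443


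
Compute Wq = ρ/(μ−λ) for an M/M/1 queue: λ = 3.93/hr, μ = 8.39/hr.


ρ = 3.93/8.39 = 0.4684
Wq = ρ/(μ−λ) = 0.4684/(8.39 − 3.93) = 0.4684/4.46 = 0.1050 hr

Final: 0.1050 hr


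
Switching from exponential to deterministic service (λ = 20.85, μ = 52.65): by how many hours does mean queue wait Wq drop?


ρ = 20.85/52.65 = 0.3960
Wq(M/M/1) = ρ/(μ−λ) = 0.3960/31.80 = 0.01245 hr
Wq(M/D/1) = ρ/(2(μ−λ)) = 0.006227 hr
Savings = 0.01245 − 0.006227 = 0.006227 hr

Final: 0.006227 hr


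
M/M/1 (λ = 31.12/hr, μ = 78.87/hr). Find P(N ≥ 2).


ρ = 31.12/78.87 = 0.3946
P(N ≥ n) = ρ^n = 0.3946^2 = 0.155688

Final: 0.155688


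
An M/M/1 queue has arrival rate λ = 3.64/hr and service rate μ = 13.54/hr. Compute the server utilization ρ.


ρ = λ/μ = 3.64/13.54 = 0.2688

Final: 0.2688


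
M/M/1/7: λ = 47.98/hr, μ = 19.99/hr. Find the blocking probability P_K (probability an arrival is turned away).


ρ = λ/μ = 47.98/19.99 = 2.4002
P_K = (1−ρ)ρ^K/(1−ρ^(K+1)) = (-1.4002·458.914887)/(1 − 1101.487559)
= -642.572671/-1100.487559 = 0.583898

Final: 0.583898


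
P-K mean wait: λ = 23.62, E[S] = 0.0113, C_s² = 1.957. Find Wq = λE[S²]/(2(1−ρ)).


ρ = λ·E[S] = 23.62·0.0113 = 0.2669
E[S²] = E[S]²(1+C_s²) = 0.0113²·(1+1.957) = 0.0003776
Wq = λ·E[S²]/(2(1−ρ)) = 23.62·0.0003776/(2·0.7331) = 0.006083 hr

Final: 0.006083 hr


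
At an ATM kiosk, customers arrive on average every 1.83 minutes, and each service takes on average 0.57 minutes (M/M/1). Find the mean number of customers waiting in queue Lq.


λ = 60/1.83 = 32.7869 /hr
μ = 60/0.57 = 105.2632 /hr
ρ = λ/μ = 32.7869/105.2632 = 0.3115
Lq = ρ²/(1−ρ) = 0.09702/0.6885 = 0.1409

Final: 0.1409


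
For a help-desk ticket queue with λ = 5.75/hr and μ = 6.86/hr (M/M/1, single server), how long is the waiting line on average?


ρ = 5.75/6.86 = 0.8382
Lq = ρ²/(1−ρ) = 0.7026/0.1618 = 4.3420

Final: 4.3420


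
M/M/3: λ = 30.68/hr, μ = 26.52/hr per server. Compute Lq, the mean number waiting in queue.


a = λ/μ = 1.1569; ρ = a/3 = 0.3856
P₀ = 0.308068
Lq = P₀·a^c·ρ / (c!·(1−ρ)²) = 0.308068·1.54827·0.3856/(6·0.37746)
= 0.08121

Final: 0.08121


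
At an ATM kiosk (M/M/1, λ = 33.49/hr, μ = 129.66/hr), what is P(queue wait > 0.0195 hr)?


ρ = 33.49/129.66 = 0.2583
P(Wq > t) = ρ·e^{−(μ−λ)t} = 0.2583·e^{−1.8753}
= 0.2583·0.153307 = 0.039598

Final: 0.039598


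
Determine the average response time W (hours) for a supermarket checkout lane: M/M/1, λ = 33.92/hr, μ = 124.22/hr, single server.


W = 1/(μ−λ) = 1/(124.22 − 33.92) = 1/90.30 = 0.01107 hr

Final: 0.01107 hr


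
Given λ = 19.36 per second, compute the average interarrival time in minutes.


Mean interarrival time = 1/λ = 1/19.36 second = 0.05165 second
In minutes: 0.05165 × 0.0166667 = 0.0008609 min

Final: 0.0008609 min


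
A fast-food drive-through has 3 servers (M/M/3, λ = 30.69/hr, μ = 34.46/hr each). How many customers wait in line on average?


a = λ/μ = 0.8906; ρ = a/3 = 0.2969
P₀ = 0.407395
Lq = P₀·a^c·ρ / (c!·(1−ρ)²) = 0.407395·0.70639·0.2969/(6·0.49440)
= 0.02880

Final: 0.02880


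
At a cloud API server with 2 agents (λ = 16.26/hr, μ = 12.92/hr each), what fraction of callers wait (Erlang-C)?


a = λ/μ = 1.2585; ρ = a/2 = 0.6293
P₀ = 0.227553 (from M/M/c formula)
C(c,a) = [a^c/(c!(1−ρ))]·P₀ = [1.58386/(2·0.3707)]·0.227553
= 2.13606·0.227553 = 0.486067

Final: 0.486067


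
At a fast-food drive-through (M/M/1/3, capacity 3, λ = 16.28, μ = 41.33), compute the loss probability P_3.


ρ = λ/μ = 16.28/41.33 = 0.3939
P_K = (1−ρ)ρ^K/(1−ρ^(K+1)) = (0.6061·0.061118)/(1 − 0.024074)
= 0.037043/0.975926 = 0.037957

Final: 0.037957


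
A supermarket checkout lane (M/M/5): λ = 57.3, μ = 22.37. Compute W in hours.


a = 2.5615; ρ = 0.5123; P₀ = 0.075071
Lq = P₀·a^c·ρ/(c!(1−ρ)²) = 0.14857
Wq = Lq/λ = 0.14857/57.3 = 0.002593 hr
W = Wq + 1/μ = 0.002593 + 0.04470 = 0.04730 hr

Final: 0.04730 hr


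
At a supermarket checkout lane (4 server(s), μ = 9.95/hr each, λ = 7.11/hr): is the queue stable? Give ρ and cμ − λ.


Total capacity cμ = 4·9.95 = 39.80/hr
ρ = λ/(cμ) = 7.11/39.80 = 0.1786
Stable ⇔ ρ < 1: YES
Spare capacity = cμ − λ = 39.80 − 7.11 = 32.69/hr

Final: ρ = 0.1786; stable; margin = 32.69/hr


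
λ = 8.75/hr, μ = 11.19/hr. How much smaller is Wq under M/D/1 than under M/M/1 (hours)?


ρ = 8.75/11.19 = 0.7819
Wq(M/M/1) = ρ/(μ−λ) = 0.7819/2.44 = 0.32047 hr
Wq(M/D/1) = ρ/(2(μ−λ)) = 0.16024 hr
Savings = 0.32047 − 0.16024 = 0.16024 hr

Final: 0.16024 hr


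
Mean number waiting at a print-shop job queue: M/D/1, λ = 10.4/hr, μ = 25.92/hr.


ρ = 10.4/25.92 = 0.4012
M/D/1: Lq = ρ²/(2(1−ρ)) = 0.1610/(2·0.5988) = 0.13443

Final: 0.13443


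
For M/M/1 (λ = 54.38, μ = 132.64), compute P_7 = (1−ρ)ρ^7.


ρ = 54.38/132.64 = 0.4100
P_n = (1−ρ)·ρ^n = (1 − 0.4100)·0.4100^7 = 0.5900·0.001947 = 0.001149

Final: 0.001149


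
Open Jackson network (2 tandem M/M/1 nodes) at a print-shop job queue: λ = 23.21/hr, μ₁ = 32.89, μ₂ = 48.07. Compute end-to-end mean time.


Each node sees arrival rate λ = 23.21/hr (tandem ⇒ throughput preserved).
W₁ = 1/(μ₁−λ) = 1/(32.89−23.21) = 0.10331 hr
W₂ = 1/(μ₂−λ) = 1/(48.07−23.21) = 0.04023 hr
W_total = W₁ + W₂ = 0.10331 + 0.04023 = 0.14353 hr

Final: 0.14353 hr


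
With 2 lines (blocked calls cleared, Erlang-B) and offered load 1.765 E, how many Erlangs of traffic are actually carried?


B(2,1.765) = 0.360341 (Erlang-B)
Carried load = a(1 − B) = 1.765·(1 − 0.360341) = 1.765·0.639659 = 1.1290 E

Final: 1.1290 Erlangs


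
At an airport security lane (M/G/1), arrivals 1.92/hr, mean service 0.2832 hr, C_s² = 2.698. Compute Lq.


ρ = λ·E[S] = 1.92·0.2832 = 0.5437
Lq = ρ²(1+C_s²)/(2(1−ρ)) = 0.2957·(1+2.698)/(2·0.4563)
= 0.2957·3.6980/0.9125 = 1.19817

Final: 1.19817


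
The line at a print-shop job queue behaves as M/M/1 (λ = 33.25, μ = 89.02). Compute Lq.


ρ = 33.25/89.02 = 0.3735
Lq = ρ²/(1−ρ) = 0.1395/0.6265 = 0.2227

Final: 0.2227


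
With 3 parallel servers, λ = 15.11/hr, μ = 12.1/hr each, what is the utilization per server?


ρ = λ/(cμ) = 15.11/(3·12.1) = 15.11/36.30 = 0.4163

Final: 0.4163


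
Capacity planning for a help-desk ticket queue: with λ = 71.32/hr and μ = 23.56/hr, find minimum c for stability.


Stability requires cμ > λ ⇔ c > λ/μ.
λ/μ = 71.32/23.56 = 3.0272
Minimum integer c = ⌊3.0272⌋ + 1 = 4
Check: 4·23.56 = 94.24 > 71.32, while 3·23.56 = 70.68 ≤ 71.32

Final: 4 servers


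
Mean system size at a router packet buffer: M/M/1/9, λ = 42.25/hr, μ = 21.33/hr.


ρ = 42.25/21.33 = 1.9808
L = ρ[1 − (K+1)ρ^K + Kρ^(K+1)] / [(1−ρ)(1−ρ^(K+1))]
Numerator: 1.9808·(1 − 10·469.377990 + 9·929.733711) = 7279.010459
Denominator: (-0.9808)·(-928.733711) = 910.881821
L = 7279.010459/910.881821 = 7.9912

Final: 7.9912


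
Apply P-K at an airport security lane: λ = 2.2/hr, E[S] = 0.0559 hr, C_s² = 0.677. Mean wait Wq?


ρ = λ·E[S] = 2.2·0.0559 = 0.1230
E[S²] = E[S]²(1+C_s²) = 0.0559²·(1+0.677) = 0.005240
Wq = λ·E[S²]/(2(1−ρ)) = 2.2·0.005240/(2·0.8770) = 0.006573 hr

Final: 0.006573 hr


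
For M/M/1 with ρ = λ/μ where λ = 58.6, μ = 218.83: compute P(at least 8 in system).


ρ = 58.6/218.83 = 0.2678
P(N ≥ n) = ρ^n = 0.2678^8 = 0.00002644

Final: 0.00002644


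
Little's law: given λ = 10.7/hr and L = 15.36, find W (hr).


W = L/λ = 15.36/10.7 = 1.4355 hr

Final: 1.4355 hr


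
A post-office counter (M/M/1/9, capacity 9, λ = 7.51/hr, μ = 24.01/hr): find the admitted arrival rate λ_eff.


ρ = 0.3128; P_K = (1−ρ)ρ^9/(1−ρ^10) = 0.00001969
λ_eff = λ(1 − P_K) = 7.51·(1 − 0.00001969) = 7.51·0.999980 = 7.5099 /hr

Final: 7.5099 /hr


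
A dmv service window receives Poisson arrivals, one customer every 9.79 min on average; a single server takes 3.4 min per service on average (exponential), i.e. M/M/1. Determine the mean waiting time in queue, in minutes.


λ = 60/9.79 = 6.1287 /hr
μ = 60/3.4 = 17.6471 /hr
ρ = λ/μ = 6.1287/17.6471 = 0.3473
Wq = ρ/(μ−λ) = 0.3473/(17.6471−6.1287) = 0.03015 hr
In minutes: 0.03015·60 = 1.809 min

Final: 1.809 min


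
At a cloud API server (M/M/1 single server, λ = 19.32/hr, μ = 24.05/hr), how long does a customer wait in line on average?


ρ = 19.32/24.05 = 0.8033
Wq = ρ/(μ−λ) = 0.8033/(24.05 − 19.32) = 0.8033/4.73 = 0.1698 hr

Final: 0.1698 hr


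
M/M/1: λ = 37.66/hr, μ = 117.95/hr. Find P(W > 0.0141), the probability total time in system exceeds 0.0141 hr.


W ~ Exponential(μ−λ) for M/M/1.
μ − λ = 117.95 − 37.66 = 80.2900
P(W > t) = e^{−(μ−λ)t} = e^{−1.1321} = 0.322359

Final: 0.322359


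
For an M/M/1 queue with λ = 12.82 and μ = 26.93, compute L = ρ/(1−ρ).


ρ = λ/μ = 12.82/26.93 = 0.4760
L = ρ/(1−ρ) = 0.4760/(1 − 0.4760) = 0.4760/0.5240 = 0.9086

Final: 0.9086


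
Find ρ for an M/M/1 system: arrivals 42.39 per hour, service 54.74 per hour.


ρ = λ/μ = 42.39/54.74 = 0.7744

Final: 0.7744


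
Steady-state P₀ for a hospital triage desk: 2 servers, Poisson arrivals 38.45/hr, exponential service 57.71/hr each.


a = λ/μ = 38.45/57.71 = 0.6663; ρ = a/c = 0.3331
Σ_{k=0}^{1} a^k/k! (terms k=0..1) = 1.00000 + 0.66626 = 1.66626
Tail: a^2/(2!(1−ρ)) = 0.44391/(2·0.6669) = 0.33283
P₀ = 1/(1.66626 + 0.33283) = 1/1.99909 = 0.500227

Final: 0.500227


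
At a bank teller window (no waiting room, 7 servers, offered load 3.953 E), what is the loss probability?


B(c,a) = (a^c/c!) / Σ_{k=0}^{c} a^k/k!
a^7/7! = 2.992659
Σ terms (k=0..7): 1.00000 + 3.95300 + 7.81310 + 10.29507 + 10.17410 + 8.04364 + 5.29942 + 2.99266 = 49.570995
B = 2.992659/49.570995 = 0.060371

Final: 0.060371


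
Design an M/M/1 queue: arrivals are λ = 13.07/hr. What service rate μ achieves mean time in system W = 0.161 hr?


W = 1/(μ−λ) ⇒ μ − λ = 1/W = 1/0.161 = 6.2112
μ = λ + 1/W = 13.07 + 6.2112 = 19.2812 per hr

Final: 19.2812 /hr


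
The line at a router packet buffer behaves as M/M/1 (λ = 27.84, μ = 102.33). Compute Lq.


ρ = 27.84/102.33 = 0.2721
Lq = ρ²/(1−ρ) = 0.07402/0.7279 = 0.1017

Final: 0.1017


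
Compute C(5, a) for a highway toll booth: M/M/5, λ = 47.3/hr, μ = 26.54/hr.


a = λ/μ = 1.7822; ρ = a/5 = 0.3564
P₀ = 0.167588 (from M/M/c formula)
C(c,a) = [a^c/(c!(1−ρ))]·P₀ = [17.98047/(120·0.6436)]·0.167588
= 0.23283·0.167588 = 0.039019

Final: 0.039019


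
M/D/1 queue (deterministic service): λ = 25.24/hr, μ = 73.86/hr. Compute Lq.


ρ = 25.24/73.86 = 0.3417
M/D/1: Lq = ρ²/(2(1−ρ)) = 0.1168/(2·0.6583) = 0.08870

Final: 0.08870


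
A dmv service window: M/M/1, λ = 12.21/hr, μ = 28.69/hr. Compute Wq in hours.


ρ = 12.21/28.69 = 0.4256
Wq = ρ/(μ−λ) = 0.4256/(28.69 − 12.21) = 0.4256/16.48 = 0.02582 hr

Final: 0.02582 hr


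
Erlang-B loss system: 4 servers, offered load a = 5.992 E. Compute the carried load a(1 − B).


B(4,5.992) = 0.469053 (Erlang-B)
Carried load = a(1 − B) = 5.992·(1 − 0.469053) = 5.992·0.530947 = 3.1814 E

Final: 3.1814 Erlangs


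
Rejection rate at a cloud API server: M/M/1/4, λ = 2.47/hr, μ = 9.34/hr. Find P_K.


ρ = λ/μ = 2.47/9.34 = 0.2645
P_K = (1−ρ)ρ^K/(1−ρ^(K+1)) = (0.7355·0.004891)/(1 − 0.001293)
= 0.003598/0.998707 = 0.003602

Final: 0.003602


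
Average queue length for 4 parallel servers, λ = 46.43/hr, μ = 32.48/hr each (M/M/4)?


a = λ/μ = 1.4295; ρ = a/4 = 0.3574
P₀ = 0.237596
Lq = P₀·a^c·ρ / (c!·(1−ρ)²) = 0.237596·4.17571·0.3574/(24·0.41297)
= 0.03577

Final: 0.03577


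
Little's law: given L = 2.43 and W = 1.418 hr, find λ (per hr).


λ = L/W = 2.43/1.418 = 1.7137 /hr

Final: 1.7137 /hr


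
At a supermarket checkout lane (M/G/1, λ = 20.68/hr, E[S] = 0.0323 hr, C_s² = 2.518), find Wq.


ρ = λ·E[S] = 20.68·0.0323 = 0.6680
E[S²] = E[S]²(1+C_s²) = 0.0323²·(1+2.518) = 0.003670
Wq = λ·E[S²]/(2(1−ρ)) = 20.68·0.003670/(2·0.3320) = 0.11430 hr

Final: 0.11430 hr


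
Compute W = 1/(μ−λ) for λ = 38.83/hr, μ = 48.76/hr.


W = 1/(μ−λ) = 1/(48.76 − 38.83) = 1/9.93 = 0.1007 hr

Final: 0.1007 hr


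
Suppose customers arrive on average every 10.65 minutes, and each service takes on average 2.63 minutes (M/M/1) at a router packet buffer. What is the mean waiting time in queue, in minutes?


λ = 60/10.65 = 5.6338 /hr
μ = 60/2.63 = 22.8137 /hr
ρ = λ/μ = 5.6338/22.8137 = 0.2469
Wq = ρ/(μ−λ) = 0.2469/(22.8137−5.6338) = 0.01437 hr
In minutes: 0.01437·60 = 0.8625 min

Final: 0.8625 min


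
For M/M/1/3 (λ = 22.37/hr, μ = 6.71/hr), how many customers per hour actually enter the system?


ρ = 3.3338; P_K = (1−ρ)ρ^3/(1−ρ^4) = 0.705758
λ_eff = λ(1 − P_K) = 22.37·(1 − 0.705758) = 22.37·0.294242 = 6.5822 /hr

Final: 6.5822 /hr


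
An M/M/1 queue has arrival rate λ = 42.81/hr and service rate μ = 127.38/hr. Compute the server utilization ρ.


ρ = λ/μ = 42.81/127.38 = 0.3361

Final: 0.3361


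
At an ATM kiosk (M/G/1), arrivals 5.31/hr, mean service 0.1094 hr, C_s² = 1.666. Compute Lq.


ρ = λ·E[S] = 5.31·0.1094 = 0.5809
Lq = ρ²(1+C_s²)/(2(1−ρ)) = 0.3375·(1+1.666)/(2·0.4191)
= 0.3375·2.6660/0.8382 = 1.07337

Final: 1.07337


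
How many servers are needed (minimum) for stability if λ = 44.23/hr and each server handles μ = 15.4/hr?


Stability requires cμ > λ ⇔ c > λ/μ.
λ/μ = 44.23/15.4 = 2.8721
Minimum integer c = ⌊2.8721⌋ + 1 = 3
Check: 3·15.4 = 46.20 > 44.23, while 2·15.4 = 30.80 ≤ 44.23

Final: 3 servers


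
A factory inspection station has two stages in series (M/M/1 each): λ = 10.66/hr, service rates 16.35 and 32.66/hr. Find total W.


Each node sees arrival rate λ = 10.66/hr (tandem ⇒ throughput preserved).
W₁ = 1/(μ₁−λ) = 1/(16.35−10.66) = 0.17575 hr
W₂ = 1/(μ₂−λ) = 1/(32.66−10.66) = 0.04545 hr
W_total = W₁ + W₂ = 0.17575 + 0.04545 = 0.22120 hr

Final: 0.22120 hr


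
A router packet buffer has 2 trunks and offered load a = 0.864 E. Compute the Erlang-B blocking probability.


B(c,a) = (a^c/c!) / Σ_{k=0}^{c} a^k/k!
a^2/2! = 0.373248
Σ terms (k=0..2): 1.00000 + 0.86400 + 0.37325 = 2.237248
B = 0.373248/2.237248 = 0.166834

Final: 0.166834


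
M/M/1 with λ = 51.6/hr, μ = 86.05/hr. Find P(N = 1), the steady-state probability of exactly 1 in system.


ρ = 51.6/86.05 = 0.5997
P_n = (1−ρ)·ρ^n = (1 − 0.5997)·0.5997^1 = 0.4003·0.599651 = 0.240070

Final: 0.240070


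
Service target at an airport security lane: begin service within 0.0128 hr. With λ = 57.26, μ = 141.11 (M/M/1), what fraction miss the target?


ρ = 57.26/141.11 = 0.4058
P(Wq > t) = ρ·e^{−(μ−λ)t} = 0.4058·e^{−1.0733}
= 0.4058·0.341885 = 0.138731

Final: 0.138731


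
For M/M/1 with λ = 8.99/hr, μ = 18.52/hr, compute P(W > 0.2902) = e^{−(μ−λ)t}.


W ~ Exponential(μ−λ) for M/M/1.
μ − λ = 18.52 − 8.99 = 9.5300
P(W > t) = e^{−(μ−λ)t} = e^{−2.7656} = 0.062938

Final: 0.062938


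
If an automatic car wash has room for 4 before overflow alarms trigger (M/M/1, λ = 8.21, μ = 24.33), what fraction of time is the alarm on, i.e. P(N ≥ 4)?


ρ = 8.21/24.33 = 0.3374
P(N ≥ n) = ρ^n = 0.3374^4 = 0.012966

Final: 0.012966


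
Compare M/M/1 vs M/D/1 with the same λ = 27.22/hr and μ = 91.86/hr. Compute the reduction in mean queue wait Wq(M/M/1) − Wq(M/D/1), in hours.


ρ = 27.22/91.86 = 0.2963
Wq(M/M/1) = ρ/(μ−λ) = 0.2963/64.64 = 0.004584 hr
Wq(M/D/1) = ρ/(2(μ−λ)) = 0.002292 hr
Savings = 0.004584 − 0.002292 = 0.002292 hr

Final: 0.002292 hr


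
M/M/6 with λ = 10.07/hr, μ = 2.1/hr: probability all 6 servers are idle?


a = λ/μ = 10.07/2.1 = 4.7952; ρ = a/c = 0.7992
Σ_{k=0}^{5} a^k/k! (terms k=0..5) = 1.00000 + 4.79524 + 11.49715 + 18.37720 + 22.03076 + 21.12855 = 78.82890
Tail: a^6/(6!(1−ρ)) = 12157.96965/(720·0.2008) = 84.09663
P₀ = 1/(78.82890 + 84.09663) = 1/162.92552 = 0.006138

Final: 0.006138


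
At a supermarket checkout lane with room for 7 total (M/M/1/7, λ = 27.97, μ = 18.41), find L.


ρ = 27.97/18.41 = 1.5193
L = ρ[1 − (K+1)ρ^K + Kρ^(K+1)] / [(1−ρ)(1−ρ^(K+1))]
Numerator: 1.5193·(1 − 8·18.684038 + 7·28.386341) = 76.316753
Denominator: (-0.5193)·(-27.386341) = 14.221262
L = 76.316753/14.221262 = 5.3664

Final: 5.3664


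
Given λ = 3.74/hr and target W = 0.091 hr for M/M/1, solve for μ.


W = 1/(μ−λ) ⇒ μ − λ = 1/W = 1/0.091 = 10.9890
μ = λ + 1/W = 3.74 + 10.9890 = 14.7290 per hr

Final: 14.7290 /hr


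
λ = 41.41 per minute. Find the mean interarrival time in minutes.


Mean interarrival time = 1/λ = 1/41.41 minute = 0.02415 minute
In minutes: 0.02415 × 1 = 0.02415 min

Final: 0.02415 min


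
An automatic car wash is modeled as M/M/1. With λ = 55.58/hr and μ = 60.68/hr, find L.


ρ = λ/μ = 55.58/60.68 = 0.9160
L = ρ/(1−ρ) = 0.9160/(1 − 0.9160) = 0.9160/0.08405 = 10.8980

Final: 10.8980


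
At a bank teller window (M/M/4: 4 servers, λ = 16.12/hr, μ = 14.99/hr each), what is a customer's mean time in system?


a = 1.0754; ρ = 0.2688; P₀ = 0.340473
Lq = P₀·a^c·ρ/(c!(1−ρ)²) = 0.009541
Wq = Lq/λ = 0.009541/16.12 = 0.0005919 hr
W = Wq + 1/μ = 0.0005919 + 0.06671 = 0.06730 hr

Final: 0.06730 hr


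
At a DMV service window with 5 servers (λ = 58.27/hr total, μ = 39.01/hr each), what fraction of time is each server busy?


ρ = λ/(cμ) = 58.27/(5·39.01) = 58.27/195.05 = 0.2987

Final: 0.2987


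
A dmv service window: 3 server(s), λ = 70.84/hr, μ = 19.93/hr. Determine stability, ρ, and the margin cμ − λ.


Total capacity cμ = 3·19.93 = 59.79/hr
ρ = λ/(cμ) = 70.84/59.79 = 1.1848
Stable ⇔ ρ < 1: NO
Spare capacity = cμ − λ = 59.79 − 70.84 = -11.05/hr

Final: ρ = 1.1848; unstable; margin = -11.05/hr


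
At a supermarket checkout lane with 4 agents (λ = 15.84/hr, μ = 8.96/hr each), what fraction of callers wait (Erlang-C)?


a = λ/μ = 1.7679; ρ = a/4 = 0.4420
P₀ = 0.167205 (from M/M/c formula)
C(c,a) = [a^c/(c!(1−ρ))]·P₀ = [9.76762/(24·0.5580)]·0.167205
= 0.72932·0.167205 = 0.121945

Final: 0.121945


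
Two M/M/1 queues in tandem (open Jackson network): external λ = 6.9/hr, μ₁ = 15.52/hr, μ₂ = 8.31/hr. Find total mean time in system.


Each node sees arrival rate λ = 6.9/hr (tandem ⇒ throughput preserved).
W₁ = 1/(μ₁−λ) = 1/(15.52−6.9) = 0.11601 hr
W₂ = 1/(μ₂−λ) = 1/(8.31−6.9) = 0.70922 hr
W_total = W₁ + W₂ = 0.11601 + 0.70922 = 0.82523 hr

Final: 0.82523 hr


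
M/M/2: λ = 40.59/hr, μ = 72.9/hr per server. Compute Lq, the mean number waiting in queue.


a = λ/μ = 0.5568; ρ = a/2 = 0.2784
P₀ = 0.564462
Lq = P₀·a^c·ρ / (c!·(1−ρ)²) = 0.564462·0.31002·0.2784/(2·0.52071)
= 0.04678

Final: 0.04678


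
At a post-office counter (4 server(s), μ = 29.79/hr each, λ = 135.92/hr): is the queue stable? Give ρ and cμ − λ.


Total capacity cμ = 4·29.79 = 119.16/hr
ρ = λ/(cμ) = 135.92/119.16 = 1.1407
Stable ⇔ ρ < 1: NO
Spare capacity = cμ − λ = 119.16 − 135.92 = -16.76/hr

Final: ρ = 1.1407; unstable; margin = -16.76/hr


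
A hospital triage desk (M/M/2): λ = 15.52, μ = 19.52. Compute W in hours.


a = 0.7951; ρ = 0.3975; P₀ = 0.431085
Lq = P₀·a^c·ρ/(c!(1−ρ)²) = 0.14924
Wq = Lq/λ = 0.14924/15.52 = 0.009616 hr
W = Wq + 1/μ = 0.009616 + 0.05123 = 0.06085 hr

Final: 0.06085 hr


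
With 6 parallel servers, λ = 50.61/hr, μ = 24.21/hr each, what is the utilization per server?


ρ = λ/(cμ) = 50.61/(6·24.21) = 50.61/145.26 = 0.3484

Final: 0.3484
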